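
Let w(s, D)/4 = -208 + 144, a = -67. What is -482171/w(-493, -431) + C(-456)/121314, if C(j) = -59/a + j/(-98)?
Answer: 96018055482577/50979054336 ≈ 1883.5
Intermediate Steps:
w(s, D) = -256 (w(s, D) = 4*(-208 + 144) = 4*(-64) = -256)
C(j) = 59/67 - j/98 (C(j) = -59/(-67) + j/(-98) = -59*(-1/67) + j*(-1/98) = 59/67 - j/98)
-482171/w(-493, -431) + C(-456)/121314 = -482171/(-256) + (59/67 - 1/98*(-456))/121314 = -482171*(-1/256) + (59/67 + 228/49)*(1/121314) = 482171/256 + (18167/3283)*(1/121314) = 482171/256 + 18167/398273862 = 96018055482577/50979054336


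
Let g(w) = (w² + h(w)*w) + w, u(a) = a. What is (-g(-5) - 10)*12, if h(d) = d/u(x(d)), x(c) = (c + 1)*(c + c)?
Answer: -735/2 ≈ -367.50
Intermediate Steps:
x(c) = 2*c*(1 + c) (x(c) = (1 + c)*(2*c) = 2*c*(1 + c))
h(d) = 1/(2*(1 + d)) (h(d) = d/((2*d*(1 + d))) = d*(1/(2*d*(1 + d))) = 1/(2*(1 + d)))
g(w) = w + w² + w/(2*(1 + w)) (g(w) = (w² + (1/(2*(1 + w)))*w) + w = (w² + w/(2*(1 + w))) + w = w + w² + w/(2*(1 + w)))
(-g(-5) - 10)*12 = (-(-5)*(1 + 2*(1 - 5)²)/(2*(1 - 5)) - 10)*12 = (-(-5)*(1 + 2*(-4)²)/(2*(-4)) - 10)*12 = (-(-5)*(-1)*(1 + 2*16)/(2*4) - 10)*12 = (-(-5)*(-1)*(1 + 32)/(2*4) - 10)*12 = (-(-5)*(-1)*33/(2*4) - 10)*12 = (-1*165/8 - 10)*12 = (-165/8 - 10)*12 = -245/8*12 = -735/2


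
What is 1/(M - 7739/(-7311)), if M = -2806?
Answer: -7311/20506927 ≈ -0.00035651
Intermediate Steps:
1/(M - 7739/(-7311)) = 1/(-2806 - 7739/(-7311)) = 1/(-2806 - 7739*(-1/7311)) = 1/(-2806 + 7739/7311) = 1/(-20506927/7311) = -7311/20506927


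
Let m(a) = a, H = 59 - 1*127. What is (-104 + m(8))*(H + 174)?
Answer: -10176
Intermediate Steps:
H = -68 (H = 59 - 127 = -68)
(-104 + m(8))*(H + 174) = (-104 + 8)*(-68 + 174) = -96*106 = -10176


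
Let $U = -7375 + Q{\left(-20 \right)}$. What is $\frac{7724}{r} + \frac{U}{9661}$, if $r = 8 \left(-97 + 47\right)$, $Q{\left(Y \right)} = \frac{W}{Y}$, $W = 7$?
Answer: $- \frac{9696463}{483050} \approx -20.073$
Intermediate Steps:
$Q{\left(Y \right)} = \frac{7}{Y}$
$U = - \frac{147507}{20}$ ($U = -7375 + \frac{7}{-20} = -7375 + 7 \left(- \frac{1}{20}\right) = -7375 - \frac{7}{20} = - \frac{147507}{20} \approx -7375.4$)
$r = -400$ ($r = 8 \left(-50\right) = -400$)
$\frac{7724}{r} + \frac{U}{9661} = \frac{7724}{-400} - \frac{147507}{20 \cdot 9661} = 7724 \left(- \frac{1}{400}\right) - \frac{147507}{193220} = - \frac{1931}{100} - \frac{147507}{193220} = - \frac{9696463}{483050}$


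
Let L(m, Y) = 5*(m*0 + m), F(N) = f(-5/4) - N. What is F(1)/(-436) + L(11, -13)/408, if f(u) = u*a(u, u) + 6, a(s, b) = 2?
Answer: 1435/11118 ≈ 0.12907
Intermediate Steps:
f(u) = 6 + 2*u (f(u) = u*2 + 6 = 2*u + 6 = 6 + 2*u)
F(N) = 7/2 - N (F(N) = (6 + 2*(-5/4)) - N = (6 - 5/2) - N = 7/2 - N)
L(m, Y) = 5*m (L(m, Y) = 5*(0 + m) = 5*m)
F(1)/(-436) + L(11, -13)/408 = (7/2 - 1*1)/(-436) + (5*11)/408 = (7/2 - 1)*(-1/436) + 55*(1/408) = (5/2)*(-1/436) + 55/408 = -5/872 + 55/408 = 1435/11118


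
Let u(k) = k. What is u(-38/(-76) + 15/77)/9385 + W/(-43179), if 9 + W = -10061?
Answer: 14558690453/62406176910 ≈ 0.23329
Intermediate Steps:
W = -10070 (W = -9 - 10061 = -10070)
u(-38/(-76) + 15/77)/9385 + W/(-43179) = (-38/(-76) + 15/77)/9385 - 10070/(-43179) = (-38*(-1/76) + 15*(1/77))*(1/9385) - 10070*(-1/43179) = (½ + 15/77)*(1/9385) + 10070/43179 = (107/154)*(1/9385) + 10070/43179 = 107/1445290 + 10070/43179 = 14558690453/62406176910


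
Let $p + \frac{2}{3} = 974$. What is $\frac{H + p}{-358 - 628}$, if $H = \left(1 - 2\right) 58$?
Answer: $- \frac{1373}{1479} \approx -0.92833$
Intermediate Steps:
$p = \frac{2920}{3}$ ($p = - \frac{2}{3} + 974 = \frac{2920}{3} \approx 973.33$)
$H = -58$ ($H = \left(-1\right) 58 = -58$)
$\frac{H + p}{-358 - 628} = \frac{-58 + \frac{2920}{3}}{-358 - 628} = \frac{2746}{3 \left(-986\right)} = \frac{2746}{3} \left(- \frac{1}{986}\right) = - \frac{1373}{1479}$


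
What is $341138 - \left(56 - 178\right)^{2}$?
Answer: $326254$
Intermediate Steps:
$341138 - \left(56 - 178\right)^{2} = 341138 - \left(-122\right)^{2} = 341138 - 14884 = 326254$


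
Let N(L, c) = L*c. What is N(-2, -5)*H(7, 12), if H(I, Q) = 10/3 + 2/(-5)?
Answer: 88/3 ≈ 29.333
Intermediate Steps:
H(I, Q) = 44/15 (H(I, Q) = 10*(⅓) + 2*(-⅕) = 10/3 - ⅖ = 44/15)
N(-2, -5)*H(7, 12) = -2*(-5)*(44/15) = 10*(44/15) = 88/3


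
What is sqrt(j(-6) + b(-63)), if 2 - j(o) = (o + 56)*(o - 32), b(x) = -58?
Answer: 2*sqrt(461) ≈ 42.942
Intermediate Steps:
j(o) = 2 - (-32 + o)*(56 + o) (j(o) = 2 - (o + 56)*(o - 32) = 2 - (56 + o)*(-32 + o) = 2 - (-32 + o)*(56 + o))
sqrt(j(-6) + b(-63)) = sqrt((1794 - 1*(-6)**2 - 24*(-6)) - 58) = sqrt((1794 - 1*36 + 144) - 58) = sqrt((1794 - 36 + 144) - 58) = sqrt(1902 - 58) = sqrt(1844) = 2*sqrt(461)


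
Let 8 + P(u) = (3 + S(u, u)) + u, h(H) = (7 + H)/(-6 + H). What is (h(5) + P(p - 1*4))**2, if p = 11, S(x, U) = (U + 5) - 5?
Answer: 9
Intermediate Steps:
S(x, U) = U (S(x, U) = (5 + U) - 5 = U)
h(H) = (7 + H)/(-6 + H)
P(u) = -5 + 2*u (P(u) = -8 + ((3 + u) + u) = -8 + (3 + 2*u) = -5 + 2*u)
(h(5) + P(p - 1*4))**2 = ((7 + 5)/(-6 + 5) + (-5 + 2*(11 - 1*4)))**2 = (12/(-1) + (-5 + 2*(11 - 4)))**2 = (-1*12 + (-5 + 2*7))**2 = (-12 + (-5 + 14))**2 = (-12 + 9)**2 = (-3)**2 = 9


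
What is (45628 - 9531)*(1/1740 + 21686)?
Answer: 1362071239177/1740 ≈ 7.8280e+8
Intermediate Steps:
(45628 - 9531)*(1/1740 + 21686) = 36097*(1/1740 + 21686) = 36097*(37733641/1740) = 1362071239177/1740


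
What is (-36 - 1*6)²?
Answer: 1764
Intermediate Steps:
(-36 - 1*6)² = (-36 - 6)² = (-42)² = 1764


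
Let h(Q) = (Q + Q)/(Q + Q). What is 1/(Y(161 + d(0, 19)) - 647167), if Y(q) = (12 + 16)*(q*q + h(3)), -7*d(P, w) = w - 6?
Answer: 7/434011 ≈ 1.6129e-5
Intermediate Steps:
h(Q) = 1 (h(Q) = (2*Q)/((2*Q)) = (2*Q)*(1/(2*Q)) = 1)
d(P, w) = 6/7 - w/7 (d(P, w) = -(w - 6)/7 = -(-6 + w)/7 = 6/7 - w/7)
Y(q) = 28 + 28*q**2 (Y(q) = (12 + 16)*(q*q + 1) = 28*(q**2 + 1) = 28*(1 + q**2) = 28 + 28*q**2)
1/(Y(161 + d(0, 19)) - 647167) = 1/((28 + 28*(161 + (6/7 - 1/7*19))**2) - 647167) = 1/((28 + 28*(161 + (6/7 - 19/7))**2) - 647167) = 1/((28 + 28*(161 - 13/7)**2) - 647167) = 1/((28 + 28*(1114/7)**2) - 647167) = 1/((28 + 28*(1240996/49)) - 647167) = 1/((28 + 4963984/7) - 647167) = 1/(4964180/7 - 647167) = 1/(434011/7) = 7/434011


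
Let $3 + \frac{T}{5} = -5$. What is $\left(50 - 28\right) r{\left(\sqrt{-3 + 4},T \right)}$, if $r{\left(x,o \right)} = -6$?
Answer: $-132$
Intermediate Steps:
$T = -40$ ($T = -15 + 5 \left(-5\right) = -15 - 25 = -40$)
$\left(50 - 28\right) r{\left(\sqrt{-3 + 4},T \right)} = \left(50 - 28\right) \left(-6\right) = 22 \left(-6\right) = -132$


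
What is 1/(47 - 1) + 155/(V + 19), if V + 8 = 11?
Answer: 1788/253 ≈ 7.0672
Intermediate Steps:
V = 3 (V = -8 + 11 = 3)
1/(47 - 1) + 155/(V + 19) = 1/(47 - 1) + 155/(3 + 19) = 1/46 + 155/22 = 1788/253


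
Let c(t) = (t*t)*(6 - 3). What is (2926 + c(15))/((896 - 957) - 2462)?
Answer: -3601/2523 ≈ -1.4273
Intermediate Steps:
c(t) = 3*t² (c(t) = t²*3 = 3*t²)
(2926 + c(15))/((896 - 957) - 2462) = (2926 + 3*15²)/((896 - 957) - 2462) = (2926 + 3*225)/(-61 - 2462) = (2926 + 675)/(-2523) = 3601*(-1/2523) = -3601/2523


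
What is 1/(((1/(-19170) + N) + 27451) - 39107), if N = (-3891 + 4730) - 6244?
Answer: -19170/327059371 ≈ -5.8613e-5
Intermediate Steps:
N = -5405 (N = 839 - 6244 = -5405)
1/(((1/(-19170) + N) + 27451) - 39107) = 1/(((1/(-19170) - 5405) + 27451) - 39107) = 1/(((-1/19170 - 5405) + 27451) - 39107) = 1/((-103613851/19170 + 27451) - 39107) = 1/(422621819/19170 - 39107) = 1/(-327059371/19170) = -19170/327059371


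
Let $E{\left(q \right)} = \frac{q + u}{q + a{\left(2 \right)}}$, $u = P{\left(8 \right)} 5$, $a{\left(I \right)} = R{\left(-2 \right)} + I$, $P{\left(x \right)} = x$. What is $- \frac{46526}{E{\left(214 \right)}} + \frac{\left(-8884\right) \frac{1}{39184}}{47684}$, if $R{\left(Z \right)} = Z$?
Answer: $- \frac{2325417571788915}{59323282928} \approx -39199.0$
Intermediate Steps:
$a{\left(I \right)} = -2 + I$
$u = 40$ ($u = 8 \cdot 5 = 40$)
$E{\left(q \right)} = \frac{40 + q}{q}$ ($E{\left(q \right)} = \frac{q + 40}{q + \left(-2 + 2\right)} = \frac{40 + q}{q + 0} = \frac{40 + q}{q}$)
$- \frac{46526}{E{\left(214 \right)}} + \frac{\left(-8884\right) \frac{1}{39184}}{47684} = - \frac{46526}{\frac{1}{214} \left(40 + 214\right)} + \frac{\left(-8884\right) \frac{1}{39184}}{47684} = - \frac{46526}{\frac{1}{214} \cdot 254} + \left(-8884\right) \frac{1}{39184} \cdot \frac{1}{47684} = - \frac{46526}{\frac{127}{107}} - \frac{2221}{467112464} = \left(-46526\right) \frac{107}{127} - \frac{2221}{467112464} = - \frac{4978282}{127} - \frac{2221}{467112464} = - \frac{2325417571788915}{59323282928}$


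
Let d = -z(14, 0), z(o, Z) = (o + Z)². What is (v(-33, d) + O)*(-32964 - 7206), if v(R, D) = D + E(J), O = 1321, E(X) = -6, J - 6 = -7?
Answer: -44950230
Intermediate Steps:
J = -1 (J = 6 - 7 = -1)
z(o, Z) = (Z + o)²
d = -196 (d = -(0 + 14)² = -1*14² = -1*196 = -196)
v(R, D) = -6 + D (v(R, D) = D - 6 = -6 + D)
(v(-33, d) + O)*(-32964 - 7206) = ((-6 - 196) + 1321)*(-32964 - 7206) = (-202 + 1321)*(-40170) = 1119*(-40170) = -44950230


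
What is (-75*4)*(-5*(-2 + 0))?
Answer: -3000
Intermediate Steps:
(-75*4)*(-5*(-2 + 0)) = (-25*12)*(-5*(-2)) = -300*10 = -3000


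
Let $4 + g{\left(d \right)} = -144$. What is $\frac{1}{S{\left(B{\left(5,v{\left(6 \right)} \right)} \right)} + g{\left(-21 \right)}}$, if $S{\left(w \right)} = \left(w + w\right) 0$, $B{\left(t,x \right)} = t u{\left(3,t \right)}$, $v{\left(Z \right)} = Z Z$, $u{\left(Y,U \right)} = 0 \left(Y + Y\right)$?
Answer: $- \frac{1}{148} \approx -0.0067568$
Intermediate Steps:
$u{\left(Y,U \right)} = 0$ ($u{\left(Y,U \right)} = 0 \cdot 2 Y = 0$)
$v{\left(Z \right)} = Z^{2}$
$g{\left(d \right)} = -148$ ($g{\left(d \right)} = -4 - 144 = -148$)
$B{\left(t,x \right)} = 0$ ($B{\left(t,x \right)} = t 0 = 0$)
$S{\left(w \right)} = 0$ ($S{\left(w \right)} = 2 w 0 = 0$)
$\frac{1}{S{\left(B{\left(5,v{\left(6 \right)} \right)} \right)} + g{\left(-21 \right)}} = \frac{1}{0 - 148} = \frac{1}{-148} = - \frac{1}{148}$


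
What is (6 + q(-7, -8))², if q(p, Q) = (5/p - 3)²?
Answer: 940900/2401 ≈ 391.88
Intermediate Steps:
q(p, Q) = (-3 + 5/p)²
(6 + q(-7, -8))² = (6 + (-5 + 3*(-7))²/(-7)²)² = (6 + (-5 - 21)²/49)² = (6 + (1/49)*(-26)²)² = (6 + (1/49)*676)² = (6 + 676/49)² = (970/49)² = 940900/2401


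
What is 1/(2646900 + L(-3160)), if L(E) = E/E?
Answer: 1/2646901 ≈ 3.7780e-7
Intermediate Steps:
L(E) = 1
1/(2646900 + L(-3160)) = 1/(2646900 + 1) = 1/2646901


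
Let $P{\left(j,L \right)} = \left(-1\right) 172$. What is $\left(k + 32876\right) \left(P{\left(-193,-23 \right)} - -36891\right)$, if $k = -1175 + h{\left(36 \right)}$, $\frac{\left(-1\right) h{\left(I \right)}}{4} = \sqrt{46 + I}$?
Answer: $1164029019 - 146876 \sqrt{82} \approx 1.1627 \cdot 10^{9}$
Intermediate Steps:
$P{\left(j,L \right)} = -172$
$h{\left(I \right)} = - 4 \sqrt{46 + I}$
$k = -1175 - 4 \sqrt{82}$ ($k = -1175 - 4 \sqrt{46 + 36} = -1175 - 4 \sqrt{82} \approx -1211.2$)
$\left(k + 32876\right) \left(P{\left(-193,-23 \right)} - -36891\right) = \left(\left(-1175 - 4 \sqrt{82}\right) + 32876\right) \left(-172 - -36891\right) = \left(31701 - 4 \sqrt{82}\right) \left(-172 + 36891\right) = \left(31701 - 4 \sqrt{82}\right) 36719 = 1164029019 - 146876 \sqrt{82}$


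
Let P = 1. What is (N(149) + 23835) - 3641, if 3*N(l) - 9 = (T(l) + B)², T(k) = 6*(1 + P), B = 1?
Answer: 60760/3 ≈ 20253.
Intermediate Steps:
T(k) = 12 (T(k) = 6*(1 + 1) = 6*2 = 12)
N(l) = 178/3 (N(l) = 3 + (12 + 1)²/3 = 3 + (⅓)*13² = 3 + (⅓)*169 = 3 + 169/3 = 178/3)
(N(149) + 23835) - 3641 = (178/3 + 23835) - 3641 = 71683/3 - 3641 = 60760/3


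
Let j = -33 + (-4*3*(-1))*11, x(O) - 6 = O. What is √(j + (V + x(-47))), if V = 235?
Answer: √293 ≈ 17.117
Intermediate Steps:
x(O) = 6 + O
j = 99 (j = -33 - 12*(-1)*11 = -33 + 12*11 = -33 + 132 = 99)
√(j + (V + x(-47))) = √(99 + (235 + (6 - 47))) = √(99 + (235 - 41)) = √(99 + 194) = √293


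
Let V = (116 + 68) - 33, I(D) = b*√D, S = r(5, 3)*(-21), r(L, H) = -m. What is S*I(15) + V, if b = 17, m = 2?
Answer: 151 + 714*√15 ≈ 2916.3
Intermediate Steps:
r(L, H) = -2 (r(L, H) = -1*2 = -2)
S = 42 (S = -2*(-21) = 42)
I(D) = 17*√D
V = 151 (V = 184 - 33 = 151)
S*I(15) + V = 42*(17*√15) + 151 = 714*√15 + 151 = 151 + 714*√15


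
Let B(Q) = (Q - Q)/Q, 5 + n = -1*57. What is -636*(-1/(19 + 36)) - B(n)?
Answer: 636/55 ≈ 11.564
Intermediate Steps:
n = -62 (n = -5 - 1*57 = -5 - 57 = -62)
B(Q) = 0 (B(Q) = 0/Q = 0)
-636*(-1/(19 + 36)) - B(n) = -636*(-1/(19 + 36)) - 1*0 = -636/(55*(-1)) + 0 = -636/(-55) + 0 = -636*(-1/55) + 0 = 636/55 + 0 = 636/55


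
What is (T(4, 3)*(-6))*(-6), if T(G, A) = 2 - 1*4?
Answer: -72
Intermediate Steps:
T(G, A) = -2 (T(G, A) = 2 - 4 = -2)
(T(4, 3)*(-6))*(-6) = -2*(-6)*(-6) = 12*(-6) = -72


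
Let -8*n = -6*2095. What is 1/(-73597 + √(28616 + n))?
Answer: -294388/21665952887 - 2*√120749/21665952887 ≈ -1.3620e-5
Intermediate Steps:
n = 6285/4 (n = -(-3)*2095/4 = -⅛*(-12570) = 6285/4 ≈ 1571.3)
1/(-73597 + √(28616 + n)) = 1/(-73597 + √(28616 + 6285/4)) = 1/(-73597 + √(120749/4)) = 1/(-73597 + √120749/2)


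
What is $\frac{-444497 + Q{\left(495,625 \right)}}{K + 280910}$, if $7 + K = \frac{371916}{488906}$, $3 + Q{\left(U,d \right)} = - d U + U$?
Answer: $- \frac{184166001140}{68667767017} \approx -2.682$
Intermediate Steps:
$Q{\left(U,d \right)} = -3 + U - U d$ ($Q{\left(U,d \right)} = -3 + \left(- d U + U\right) = -3 - \left(- U + U d\right) = -3 + U - U d$)
$K = - \frac{1525213}{244453}$ ($K = -7 + \frac{371916}{488906} = -7 + 371916 \cdot \frac{1}{488906} = -7 + \frac{185958}{244453} = - \frac{1525213}{244453} \approx -6.2393$)
$\frac{-444497 + Q{\left(495,625 \right)}}{K + 280910} = \frac{-444497 - \left(-492 + 309375\right)}{- \frac{1525213}{244453} + 280910} = \frac{-444497 - 308883}{\frac{68667767017}{244453}} = \left(-444497 - 308883\right) \frac{244453}{68667767017} = \left(-753380\right) \frac{244453}{68667767017} = - \frac{184166001140}{68667767017}$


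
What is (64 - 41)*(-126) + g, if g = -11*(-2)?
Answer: -2876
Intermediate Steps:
g = 22
(64 - 41)*(-126) + g = (64 - 41)*(-126) + 22 = 23*(-126) + 22 = -2898 + 22 = -2876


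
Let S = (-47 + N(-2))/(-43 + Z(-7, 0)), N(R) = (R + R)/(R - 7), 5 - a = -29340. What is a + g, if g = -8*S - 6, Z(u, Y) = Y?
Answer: 11350841/387 ≈ 29330.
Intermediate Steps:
a = 29345 (a = 5 - 1*(-29340) = 5 + 29340 = 29345)
N(R) = 2*R/(-7 + R) (N(R) = (2*R)/(-7 + R) = 2*R/(-7 + R))
S = 419/387 (S = (-47 + 2*(-2)/(-7 - 2))/(-43 + 0) = (-47 + 2*(-2)/(-9))/(-43) = (-47 + 2*(-2)*(-⅑))*(-1/43) = (-47 + 4/9)*(-1/43) = -419/9*(-1/43) = 419/387 ≈ 1.0827)
g = -5674/387 (g = -8*419/387 - 6 = -3352/387 - 6 = -5674/387 ≈ -14.661)
a + g = 29345 - 5674/387 = 11350841/387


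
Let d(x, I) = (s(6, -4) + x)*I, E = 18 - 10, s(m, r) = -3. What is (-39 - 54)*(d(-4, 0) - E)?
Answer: 744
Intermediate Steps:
E = 8
d(x, I) = I*(-3 + x) (d(x, I) = (-3 + x)*I = I*(-3 + x))
(-39 - 54)*(d(-4, 0) - E) = (-39 - 54)*(0*(-3 - 4) - 1*8) = -93*(0*(-7) - 8) = -93*(0 - 8) = -93*(-8) = 744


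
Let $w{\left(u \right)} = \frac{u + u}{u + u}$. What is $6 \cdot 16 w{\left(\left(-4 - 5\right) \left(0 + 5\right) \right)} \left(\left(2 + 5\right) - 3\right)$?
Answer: $384$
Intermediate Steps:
$w{\left(u \right)} = 1$ ($w{\left(u \right)} = \frac{2 u}{2 u} = 2 u \frac{1}{2 u} = 1$)
$6 \cdot 16 w{\left(\left(-4 - 5\right) \left(0 + 5\right) \right)} \left(\left(2 + 5\right) - 3\right) = 6 \cdot 16 \cdot 1 \left(\left(2 + 5\right) - 3\right) = 6 \cdot 16 \left(7 - 3\right) = 6 \cdot 16 \cdot 4 = 6 \cdot 64 = 384$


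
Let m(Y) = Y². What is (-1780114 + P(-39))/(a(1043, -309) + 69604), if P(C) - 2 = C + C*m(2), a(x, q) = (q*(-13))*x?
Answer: -1780307/4259335 ≈ -0.41798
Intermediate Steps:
a(x, q) = -13*q*x (a(x, q) = (-13*q)*x = -13*q*x)
P(C) = 2 + 5*C (P(C) = 2 + (C + C*2²) = 2 + (C + C*4) = 2 + (C + 4*C) = 2 + 5*C)
(-1780114 + P(-39))/(a(1043, -309) + 69604) = (-1780114 + (2 + 5*(-39)))/(-13*(-309)*1043 + 69604) = (-1780114 + (2 - 195))/(4189731 + 69604) = (-1780114 - 193)/4259335 = -1780307*1/4259335 = -1780307/4259335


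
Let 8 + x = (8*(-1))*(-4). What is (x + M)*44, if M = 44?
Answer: 2992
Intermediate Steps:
x = 24 (x = -8 + (8*(-1))*(-4) = -8 - 8*(-4) = -8 + 32 = 24)
(x + M)*44 = (24 + 44)*44 = 68*44 = 2992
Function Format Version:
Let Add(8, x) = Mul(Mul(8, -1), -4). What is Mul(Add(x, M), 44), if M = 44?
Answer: 2992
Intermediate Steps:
x = 24 (x = Add(-8, Mul(Mul(8, -1), -4)) = Add(-8, Mul(-8, -4)) = Add(-8, 32) = 24)
Mul(Add(x, M), 44) = Mul(Add(24, 44), 44) = Mul(68, 44) = 2992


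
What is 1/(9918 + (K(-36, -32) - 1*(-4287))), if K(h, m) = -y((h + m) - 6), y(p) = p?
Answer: 1/14279 ≈ 7.0033e-5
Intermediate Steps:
K(h, m) = 6 - h - m (K(h, m) = -((h + m) - 6) = -(-6 + h + m) = 6 - h - m)
1/(9918 + (K(-36, -32) - 1*(-4287))) = 1/(9918 + ((6 - 1*(-36) - 1*(-32)) - 1*(-4287))) = 1/(9918 + ((6 + 36 + 32) + 4287)) = 1/(9918 + (74 + 4287)) = 1/(9918 + 4361) = 1/14279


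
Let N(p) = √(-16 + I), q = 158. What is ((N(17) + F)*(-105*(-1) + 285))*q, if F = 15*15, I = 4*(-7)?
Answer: 13864500 + 123240*I*√11 ≈ 1.3864e+7 + 4.0874e+5*I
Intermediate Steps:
I = -28
F = 225
N(p) = 2*I*√11 (N(p) = √(-16 - 28) = √(-44) = 2*I*√11)
((N(17) + F)*(-105*(-1) + 285))*q = ((2*I*√11 + 225)*(-105*(-1) + 285))*158 = ((225 + 2*I*√11)*(105 + 285))*158 = ((225 + 2*I*√11)*390)*158 = (87750 + 780*I*√11)*158 = 13864500 + 123240*I*√11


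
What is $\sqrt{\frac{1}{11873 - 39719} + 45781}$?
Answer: $\frac{5 \sqrt{157771441646}}{9282} \approx 213.96$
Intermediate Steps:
$\sqrt{\frac{1}{11873 - 39719} + 45781} = \sqrt{\frac{1}{-27846} + 45781} = \sqrt{- \frac{1}{27846} + 45781} = \sqrt{\frac{1274817725}{27846}} = \frac{5 \sqrt{157771441646}}{9282}$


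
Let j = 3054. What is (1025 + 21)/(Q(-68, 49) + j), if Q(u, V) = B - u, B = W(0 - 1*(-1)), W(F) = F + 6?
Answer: 1046/3129 ≈ 0.33429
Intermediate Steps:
W(F) = 6 + F
B = 7 (B = 6 + (0 - 1*(-1)) = 6 + (0 + 1) = 6 + 1 = 7)
Q(u, V) = 7 - u
(1025 + 21)/(Q(-68, 49) + j) = (1025 + 21)/((7 - 1*(-68)) + 3054) = 1046/((7 + 68) + 3054) = 1046/(75 + 3054) = 1046/3129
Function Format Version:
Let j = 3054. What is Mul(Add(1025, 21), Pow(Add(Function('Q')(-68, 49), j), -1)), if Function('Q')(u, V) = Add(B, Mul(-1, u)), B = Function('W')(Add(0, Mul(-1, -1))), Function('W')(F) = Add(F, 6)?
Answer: Rational(1046, 3129) ≈ 0.33429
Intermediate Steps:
Function('W')(F) = Add(6, F)
B = 7 (B = Add(6, Add(0, Mul(-1, -1))) = Add(6, Add(0, 1)) = Add(6, 1) = 7)
Function('Q')(u, V) = Add(7, Mul(-1, u))
Mul(Add(1025, 21), Pow(Add(Function('Q')(-68, 49), j), -1)) = Mul(Add(1025, 21), Pow(Add(Add(7, Mul(-1, -68)), 3054), -1)) = Mul(1046, Pow(Add(Add(7, 68), 3054), -1)) = Mul(1046, Pow(Add(75, 3054), -1)) = Mul(1046, Pow(3129, -1)) = Mul(1046, Rational(1, 3129)) = Rational(1046, 3129)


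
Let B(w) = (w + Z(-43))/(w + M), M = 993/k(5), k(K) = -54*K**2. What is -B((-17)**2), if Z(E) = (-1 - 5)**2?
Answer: -146250/129719 ≈ -1.1274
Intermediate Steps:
Z(E) = 36 (Z(E) = (-6)**2 = 36)
M = -331/450 (M = 993/((-54*5**2)) = 993/((-54*25)) = 993/(-1350) = 993*(-1/1350) = -331/450 ≈ -0.73556)
B(w) = (36 + w)/(-331/450 + w) (B(w) = (w + 36)/(w - 331/450) = (36 + w)/(-331/450 + w))
-B((-17)**2) = -450*(36 + (-17)**2)/(-331 + 450*(-17)**2) = -450*(36 + 289)/(-331 + 450*289) = -450*325/(-331 + 130050) = -450*325/129719 = -1*146250/129719 = -146250/129719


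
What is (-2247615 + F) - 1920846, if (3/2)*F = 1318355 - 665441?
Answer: -3733185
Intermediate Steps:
F = 435276 (F = 2*(1318355 - 665441)/3 = (⅔)*652914 = 435276)
(-2247615 + F) - 1920846 = (-2247615 + 435276) - 1920846 = -1812339 - 1920846 = -3733185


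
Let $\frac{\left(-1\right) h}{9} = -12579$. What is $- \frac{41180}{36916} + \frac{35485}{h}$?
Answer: $- \frac{838016180}{1044824319} \approx -0.80206$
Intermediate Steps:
$h = 113211$ ($h = \left(-9\right) \left(-12579\right) = 113211$)
$- \frac{41180}{36916} + \frac{35485}{h} = - \frac{41180}{36916} + \frac{35485}{113211} = \left(-41180\right) \frac{1}{36916} + 35485 \cdot \frac{1}{113211} = - \frac{10295}{9229} + \frac{35485}{113211} = - \frac{838016180}{1044824319}$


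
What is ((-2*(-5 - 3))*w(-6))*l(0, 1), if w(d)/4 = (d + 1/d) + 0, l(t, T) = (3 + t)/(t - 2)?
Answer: 592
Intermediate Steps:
l(t, T) = (3 + t)/(-2 + t)
w(d) = 4*d + 4/d (w(d) = 4*((d + 1/d) + 0) = 4*(d + 1/d) = 4*d + 4/d)
((-2*(-5 - 3))*w(-6))*l(0, 1) = ((-2*(-5 - 3))*(4*(-6) + 4/(-6)))*((3 + 0)/(-2 + 0)) = ((-2*(-8))*(-24 + 4*(-1/6)))*(3/(-2)) = (16*(-24 - 2/3))*(-1/2*3) = (16*(-74/3))*(-3/2) = -1184/3*(-3/2) = 592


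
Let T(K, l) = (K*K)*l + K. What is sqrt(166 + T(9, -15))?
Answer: 4*I*sqrt(65) ≈ 32.249*I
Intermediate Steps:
T(K, l) = K + l*K**2 (T(K, l) = K**2*l + K = l*K**2 + K = K + l*K**2)
sqrt(166 + T(9, -15)) = sqrt(166 + 9*(1 + 9*(-15))) = sqrt(166 + 9*(1 - 135)) = sqrt(166 + 9*(-134)) = sqrt(166 - 1206) = sqrt(-1040) = 4*I*sqrt(65)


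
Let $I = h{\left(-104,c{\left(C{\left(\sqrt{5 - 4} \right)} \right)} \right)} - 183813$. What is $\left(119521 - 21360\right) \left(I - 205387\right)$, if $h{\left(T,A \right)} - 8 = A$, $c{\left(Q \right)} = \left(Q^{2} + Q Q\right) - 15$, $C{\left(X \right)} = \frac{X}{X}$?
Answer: $-38204752005$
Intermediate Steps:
$C{\left(X \right)} = 1$
$c{\left(Q \right)} = -15 + 2 Q^{2}$ ($c{\left(Q \right)} = \left(Q^{2} + Q^{2}\right) - 15 = 2 Q^{2} - 15 = -15 + 2 Q^{2}$)
$h{\left(T,A \right)} = 8 + A$
$I = -183818$ ($I = \left(8 - \left(15 - 2 \cdot 1^{2}\right)\right) - 183813 = \left(8 + \left(-15 + 2 \cdot 1\right)\right) - 183813 = \left(8 + \left(-15 + 2\right)\right) - 183813 = \left(8 - 13\right) - 183813 = -5 - 183813 = -183818$)
$\left(119521 - 21360\right) \left(I - 205387\right) = \left(119521 - 21360\right) \left(-183818 - 205387\right) = 98161 \left(-389205\right) = -38204752005$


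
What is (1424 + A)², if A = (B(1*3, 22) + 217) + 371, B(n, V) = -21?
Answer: 3964081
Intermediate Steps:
A = 567 (A = (-21 + 217) + 371 = 196 + 371 = 567)
(1424 + A)² = (1424 + 567)² = 1991² = 3964081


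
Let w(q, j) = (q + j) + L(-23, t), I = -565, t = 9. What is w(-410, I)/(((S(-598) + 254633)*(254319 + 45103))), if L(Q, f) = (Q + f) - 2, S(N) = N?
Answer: -991/76063667770 ≈ -1.3029e-8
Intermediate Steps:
L(Q, f) = -2 + Q + f
w(q, j) = -16 + j + q (w(q, j) = (q + j) + (-2 - 23 + 9) = (j + q) - 16 = -16 + j + q)
w(-410, I)/(((S(-598) + 254633)*(254319 + 45103))) = (-16 - 565 - 410)/(((-598 + 254633)*(254319 + 45103))) = -991/(254035*299422) = -991/76063667770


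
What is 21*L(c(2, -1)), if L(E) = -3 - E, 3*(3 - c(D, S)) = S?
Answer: -133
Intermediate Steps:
c(D, S) = 3 - S/3
21*L(c(2, -1)) = 21*(-3 - (3 - 1/3*(-1))) = 21*(-3 - (3 + 1/3)) = 21*(-3 - 1*10/3) = 21*(-3 - 10/3) = 21*(-19/3) = -133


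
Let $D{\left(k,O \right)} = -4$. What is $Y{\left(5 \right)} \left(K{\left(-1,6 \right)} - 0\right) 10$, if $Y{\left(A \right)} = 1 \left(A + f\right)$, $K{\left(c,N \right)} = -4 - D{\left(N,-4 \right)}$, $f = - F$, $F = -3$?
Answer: $0$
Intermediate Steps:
$f = 3$ ($f = \left(-1\right) \left(-3\right) = 3$)
$K{\left(c,N \right)} = 0$ ($K{\left(c,N \right)} = -4 - -4 = -4 + 4 = 0$)
$Y{\left(A \right)} = 3 + A$ ($Y{\left(A \right)} = 1 \left(A + 3\right) = 1 \left(3 + A\right) = 3 + A$)
$Y{\left(5 \right)} \left(K{\left(-1,6 \right)} - 0\right) 10 = \left(3 + 5\right) \left(0 - 0\right) 10 = 8 \left(0 + 0\right) 10 = 8 \cdot 0 \cdot 10 = 0 \cdot 10 = 0$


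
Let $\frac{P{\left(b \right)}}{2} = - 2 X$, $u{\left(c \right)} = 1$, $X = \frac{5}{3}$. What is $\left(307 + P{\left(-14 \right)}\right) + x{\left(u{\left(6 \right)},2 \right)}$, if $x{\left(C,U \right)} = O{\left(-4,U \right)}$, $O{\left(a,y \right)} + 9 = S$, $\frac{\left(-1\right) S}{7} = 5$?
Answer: $\frac{769}{3} \approx 256.33$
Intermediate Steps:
$X = \frac{5}{3}$ ($X = 5 \cdot \frac{1}{3} = \frac{5}{3} \approx 1.6667$)
$S = -35$ ($S = \left(-7\right) 5 = -35$)
$O{\left(a,y \right)} = -44$ ($O{\left(a,y \right)} = -9 - 35 = -44$)
$P{\left(b \right)} = - \frac{20}{3}$ ($P{\left(b \right)} = 2 \left(\left(-2\right) \frac{5}{3}\right) = 2 \left(- \frac{10}{3}\right) = - \frac{20}{3}$)
$x{\left(C,U \right)} = -44$
$\left(307 + P{\left(-14 \right)}\right) + x{\left(u{\left(6 \right)},2 \right)} = \left(307 - \frac{20}{3}\right) - 44 = \frac{901}{3} - 44 = \frac{769}{3}$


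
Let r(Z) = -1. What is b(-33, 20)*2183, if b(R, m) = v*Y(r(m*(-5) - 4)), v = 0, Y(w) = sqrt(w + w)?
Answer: 0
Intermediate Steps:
Y(w) = sqrt(2)*sqrt(w) (Y(w) = sqrt(2*w) = sqrt(2)*sqrt(w))
b(R, m) = 0 (b(R, m) = 0*(sqrt(2)*sqrt(-1)) = 0*(sqrt(2)*I) = 0*(I*sqrt(2)) = 0)
b(-33, 20)*2183 = 0*2183 = 0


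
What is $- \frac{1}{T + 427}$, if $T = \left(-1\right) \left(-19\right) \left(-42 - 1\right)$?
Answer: $\frac{1}{390} \approx 0.0025641$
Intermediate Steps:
$T = -817$ ($T = 19 \left(-43\right) = -817$)
$- \frac{1}{T + 427} = - \frac{1}{-817 + 427} = - \frac{1}{-390} = \left(-1\right) \left(- \frac{1}{390}\right) = \frac{1}{390}$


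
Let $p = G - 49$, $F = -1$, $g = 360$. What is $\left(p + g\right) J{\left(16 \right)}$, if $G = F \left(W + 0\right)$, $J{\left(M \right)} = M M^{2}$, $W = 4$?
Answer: $1257472$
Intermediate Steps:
$J{\left(M \right)} = M^{3}$
$G = -4$ ($G = - (4 + 0) = \left(-1\right) 4 = -4$)
$p = -53$ ($p = -4 - 49 = -53$)
$\left(p + g\right) J{\left(16 \right)} = \left(-53 + 360\right) 16^{3} = 307 \cdot 4096 = 1257472$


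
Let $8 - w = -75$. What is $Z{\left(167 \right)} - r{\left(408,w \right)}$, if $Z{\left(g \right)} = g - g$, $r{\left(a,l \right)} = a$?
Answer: $-408$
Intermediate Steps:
$w = 83$ ($w = 8 - -75 = 8 + 75 = 83$)
$Z{\left(g \right)} = 0$
$Z{\left(167 \right)} - r{\left(408,w \right)} = 0 - 408 = -408$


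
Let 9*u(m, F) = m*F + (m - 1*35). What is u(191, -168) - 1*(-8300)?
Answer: 4752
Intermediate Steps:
u(m, F) = -35/9 + m/9 + F*m/9 (u(m, F) = (m*F + (m - 1*35))/9 = (F*m + (m - 35))/9 = (F*m + (-35 + m))/9 = (-35 + m + F*m)/9 = -35/9 + m/9 + F*m/9)
u(191, -168) - 1*(-8300) = (-35/9 + (⅑)*191 + (⅑)*(-168)*191) - 1*(-8300) = (-35/9 + 191/9 - 10696/3) + 8300 = -3548 + 8300 = 4752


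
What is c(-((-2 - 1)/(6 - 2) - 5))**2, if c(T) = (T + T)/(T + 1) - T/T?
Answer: 361/729 ≈ 0.49520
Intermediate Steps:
c(T) = -1 + 2*T/(1 + T) (c(T) = (2*T)/(1 + T) - 1*1 = 2*T/(1 + T) - 1 = -1 + 2*T/(1 + T))
c(-((-2 - 1)/(6 - 2) - 5))**2 = ((-1 - ((-2 - 1)/(6 - 2) - 5))/(1 - ((-2 - 1)/(6 - 2) - 5)))**2 = ((-1 - (-3/4 - 5))/(1 - (-3/4 - 5)))**2 = ((-1 - 1*(-23/4))/(1 - 1*(-23/4)))**2 = ((-1 + 23/4)/(1 + 23/4))**2 = ((19/4)/(27/4))**2 = ((4/27)*(19/4))**2 = (19/27)**2 = 361/729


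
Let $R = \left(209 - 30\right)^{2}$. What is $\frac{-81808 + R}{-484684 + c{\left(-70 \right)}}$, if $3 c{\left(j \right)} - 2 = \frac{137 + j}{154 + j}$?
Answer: $\frac{12541284}{122140133} \approx 0.10268$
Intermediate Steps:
$c{\left(j \right)} = \frac{2}{3} + \frac{137 + j}{3 \left(154 + j\right)}$ ($c{\left(j \right)} = \frac{2}{3} + \frac{\left(137 + j\right) \frac{1}{154 + j}}{3} = \frac{2}{3} + \frac{\frac{1}{154 + j} \left(137 + j\right)}{3} = \frac{2}{3} + \frac{137 + j}{3 \left(154 + j\right)}$)
$R = 32041$ ($R = 179^{2} = 32041$)
$\frac{-81808 + R}{-484684 + c{\left(-70 \right)}} = \frac{-81808 + 32041}{-484684 + \frac{\frac{445}{3} - 70}{154 - 70}} = - \frac{49767}{-484684 + \frac{1}{84} \cdot \frac{235}{3}} = - \frac{49767}{-484684 + \frac{235}{252}} = - \frac{49767}{- \frac{122140133}{252}} = \left(-49767\right) \left(- \frac{252}{122140133}\right) = \frac{12541284}{122140133}$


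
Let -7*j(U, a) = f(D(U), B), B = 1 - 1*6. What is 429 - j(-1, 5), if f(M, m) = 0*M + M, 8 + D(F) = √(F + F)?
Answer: 2995/7 + I*√2/7 ≈ 427.86 + 0.20203*I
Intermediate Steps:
B = -5 (B = 1 - 6 = -5)
D(F) = -8 + √2*√F (D(F) = -8 + √(F + F) = -8 + √(2*F) = -8 + √2*√F)
f(M, m) = M (f(M, m) = 0 + M = M)
j(U, a) = 8/7 - √2*√U/7 (j(U, a) = -(-8 + √2*√U)/7 = 8/7 - √2*√U/7)
429 - j(-1, 5) = 429 - (8/7 - √2*√(-1)/7) = 429 - (8/7 - √2*I/7) = 429 - (8/7 - I*√2/7) = 429 + (-8/7 + I*√2/7) = 2995/7 + I*√2/7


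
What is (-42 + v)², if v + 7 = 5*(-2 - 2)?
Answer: 4761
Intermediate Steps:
v = -27 (v = -7 + 5*(-2 - 2) = -7 + 5*(-4) = -7 - 20 = -27)
(-42 + v)² = (-42 - 27)² = (-69)² = 4761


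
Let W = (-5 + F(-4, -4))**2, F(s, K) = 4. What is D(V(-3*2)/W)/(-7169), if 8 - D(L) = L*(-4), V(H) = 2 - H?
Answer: -40/7169 ≈ -0.0055796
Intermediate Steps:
W = 1 (W = (-5 + 4)**2 = (-1)**2 = 1)
D(L) = 8 + 4*L (D(L) = 8 - L*(-4) = 8 - (-4)*L = 8 + 4*L)
D(V(-3*2)/W)/(-7169) = (8 + 4*((2 - (-3)*2)/1))/(-7169) = (8 + 4*((2 - 1*(-6))*1))*(-1/7169) = (8 + 4*((2 + 6)*1))*(-1/7169) = (8 + 4*(8*1))*(-1/7169) = (8 + 4*8)*(-1/7169) = (8 + 32)*(-1/7169) = 40*(-1/7169) = -40/7169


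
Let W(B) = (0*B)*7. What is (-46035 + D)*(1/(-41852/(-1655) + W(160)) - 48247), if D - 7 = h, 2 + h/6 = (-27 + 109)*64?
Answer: 7345965248382/10463 ≈ 7.0209e+8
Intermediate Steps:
W(B) = 0 (W(B) = 0*7 = 0)
h = 31476 (h = -12 + 6*((-27 + 109)*64) = -12 + 6*(82*64) = -12 + 6*5248 = -12 + 31488 = 31476)
D = 31483 (D = 7 + 31476 = 31483)
(-46035 + D)*(1/(-41852/(-1655) + W(160)) - 48247) = (-46035 + 31483)*(1/(-41852/(-1655) + 0) - 48247) = -14552*(1/(-41852*(-1/1655) + 0) - 48247) = -14552*(1/(41852/1655 + 0) - 48247) = -14552*(1/(41852/1655) - 48247) = -14552*(1655/41852 - 48247) = -14552*(-2019231789/41852) = 7345965248382/10463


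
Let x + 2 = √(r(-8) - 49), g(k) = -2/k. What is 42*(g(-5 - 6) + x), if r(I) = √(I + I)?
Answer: -840/11 + 42*√(-49 + 4*I) ≈ -64.374 + 294.24*I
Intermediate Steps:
r(I) = √2*√I (r(I) = √(2*I) = √2*√I)
x = -2 + √(-49 + 4*I) (x = -2 + √(√2*√(-8) - 49) = -2 + √(√2*(2*I*√2) - 49) = -2 + √(4*I - 49) = -2 + √(-49 + 4*I) ≈ -1.7145 + 7.0058*I)
42*(g(-5 - 6) + x) = 42*(-2/(-5 - 6) + (-2 + √(-49 + 4*I))) = 42*(-2/(-11) + (-2 + √(-49 + 4*I))) = 42*(-2*(-1/11) + (-2 + √(-49 + 4*I))) = 42*(2/11 + (-2 + √(-49 + 4*I))) = 42*(-20/11 + √(-49 + 4*I)) = -840/11 + 42*√(-49 + 4*I)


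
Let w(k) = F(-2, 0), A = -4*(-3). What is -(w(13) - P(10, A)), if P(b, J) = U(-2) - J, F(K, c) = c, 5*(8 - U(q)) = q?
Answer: -18/5 ≈ -3.6000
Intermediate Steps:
U(q) = 8 - q/5
A = 12
w(k) = 0
P(b, J) = 42/5 - J (P(b, J) = (8 - 1/5*(-2)) - J = (8 + 2/5) - J = 42/5 - J)
-(w(13) - P(10, A)) = -(0 - (42/5 - 1*12)) = -(0 - (42/5 - 12)) = -(0 - 1*(-18/5)) = -(0 + 18/5) = -1*18/5 = -18/5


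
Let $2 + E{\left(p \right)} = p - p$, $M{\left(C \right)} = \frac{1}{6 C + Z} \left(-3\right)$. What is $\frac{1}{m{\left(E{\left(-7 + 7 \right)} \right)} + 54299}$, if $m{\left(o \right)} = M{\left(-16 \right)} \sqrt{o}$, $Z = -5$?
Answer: $\frac{553904099}{30076438671619} - \frac{303 i \sqrt{2}}{30076438671619} \approx 1.8417 \cdot 10^{-5} - 1.4247 \cdot 10^{-11} i$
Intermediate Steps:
$M{\left(C \right)} = - \frac{3}{-5 + 6 C}$ ($M{\left(C \right)} = \frac{1}{6 C - 5} \left(-3\right) = \frac{1}{-5 + 6 C} \left(-3\right) = - \frac{3}{-5 + 6 C}$)
$E{\left(p \right)} = -2$ ($E{\left(p \right)} = -2 + \left(p - p\right) = -2 + 0 = -2$)
$m{\left(o \right)} = \frac{3 \sqrt{o}}{101}$ ($m{\left(o \right)} = - \frac{3}{-5 + 6 \left(-16\right)} \sqrt{o} = - \frac{3}{-5 - 96} \sqrt{o} = - \frac{3}{-101} \sqrt{o} = \left(-3\right) \left(- \frac{1}{101}\right) \sqrt{o} = \frac{3 \sqrt{o}}{101}$)
$\frac{1}{m{\left(E{\left(-7 + 7 \right)} \right)} + 54299} = \frac{1}{\frac{3 \sqrt{-2}}{101} + 54299} = \frac{1}{\frac{3 i \sqrt{2}}{101} + 54299} = \frac{1}{54299 + \frac{3 i \sqrt{2}}{101}}$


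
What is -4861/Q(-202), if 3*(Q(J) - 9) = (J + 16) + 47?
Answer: 14583/112 ≈ 130.21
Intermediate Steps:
Q(J) = 30 + J/3 (Q(J) = 9 + ((J + 16) + 47)/3 = 9 + ((16 + J) + 47)/3 = 9 + (63 + J)/3 = 9 + (21 + J/3) = 30 + J/3)
-4861/Q(-202) = -4861/(30 + (1/3)*(-202)) = -4861/(30 - 202/3) = -4861/(-112/3) = -4861*(-3/112) = 14583/112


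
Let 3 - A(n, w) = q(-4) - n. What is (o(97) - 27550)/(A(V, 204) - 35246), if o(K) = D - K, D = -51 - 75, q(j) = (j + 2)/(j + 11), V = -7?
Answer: 194411/246748 ≈ 0.78789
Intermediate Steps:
q(j) = (2 + j)/(11 + j)
D = -126
A(n, w) = 23/7 + n (A(n, w) = 3 - ((2 - 4)/(11 - 4) - n) = 3 - (-2/7 - n) = 3 + (2/7 + n) = 23/7 + n)
o(K) = -126 - K
(o(97) - 27550)/(A(V, 204) - 35246) = ((-126 - 1*97) - 27550)/((23/7 - 7) - 35246) = ((-126 - 97) - 27550)/(-26/7 - 35246) = (-223 - 27550)/(-246748/7) = -27773*(-7/246748) = 194411/246748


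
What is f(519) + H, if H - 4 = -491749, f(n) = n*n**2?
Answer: 139306614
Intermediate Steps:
f(n) = n**3
H = -491745 (H = 4 - 491749 = -491745)
f(519) + H = 519**3 - 491745 = 139798359 - 491745 = 139306614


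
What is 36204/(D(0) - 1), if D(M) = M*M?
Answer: -36204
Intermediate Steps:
D(M) = M²
36204/(D(0) - 1) = 36204/(0² - 1) = 36204/(0 - 1) = 36204/(-1) = -1*36204 = -36204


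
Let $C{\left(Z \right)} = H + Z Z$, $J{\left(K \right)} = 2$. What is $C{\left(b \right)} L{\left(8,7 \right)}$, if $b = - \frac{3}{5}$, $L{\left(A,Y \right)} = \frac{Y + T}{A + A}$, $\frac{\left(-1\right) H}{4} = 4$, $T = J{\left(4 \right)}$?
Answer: $- \frac{3519}{400} \approx -8.7975$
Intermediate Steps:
$T = 2$
$H = -16$ ($H = \left(-4\right) 4 = -16$)
$L{\left(A,Y \right)} = \frac{2 + Y}{2 A}$ ($L{\left(A,Y \right)} = \frac{Y + 2}{A + A} = \frac{2 + Y}{2 A}$)
$b = - \frac{3}{5}$ ($b = \left(-3\right) \frac{1}{5} = - \frac{3}{5} \approx -0.6$)
$C{\left(Z \right)} = -16 + Z^{2}$ ($C{\left(Z \right)} = -16 + Z Z = -16 + Z^{2}$)
$C{\left(b \right)} L{\left(8,7 \right)} = \left(-16 + \left(- \frac{3}{5}\right)^{2}\right) \frac{2 + 7}{2 \cdot 8} = \left(-16 + \frac{9}{25}\right) \frac{1}{2} \cdot \frac{1}{8} \cdot 9 = \left(- \frac{391}{25}\right) \frac{9}{16} = - \frac{3519}{400}$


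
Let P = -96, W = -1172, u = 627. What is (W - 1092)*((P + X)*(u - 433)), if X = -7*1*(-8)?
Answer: 17568640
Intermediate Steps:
X = 56 (X = -7*(-8) = 56)
(W - 1092)*((P + X)*(u - 433)) = (-1172 - 1092)*((-96 + 56)*(627 - 433)) = -(-90560)*194 = -2264*(-7760) = 17568640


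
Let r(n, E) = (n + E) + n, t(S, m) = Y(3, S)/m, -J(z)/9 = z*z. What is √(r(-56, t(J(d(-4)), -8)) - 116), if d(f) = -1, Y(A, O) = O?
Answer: 11*I*√30/4 ≈ 15.062*I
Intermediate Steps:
J(z) = -9*z² (J(z) = -9*z*z = -9*z²)
t(S, m) = S/m
r(n, E) = E + 2*n (r(n, E) = (E + n) + n = E + 2*n)
√(r(-56, t(J(d(-4)), -8)) - 116) = √((-9*(-1)²/(-8) + 2*(-56)) - 116) = √((-9*1*(-⅛) - 112) - 116) = √((-9*(-⅛) - 112) - 116) = √((9/8 - 112) - 116) = √(-887/8 - 116) = √(-1815/8) = 11*I*√30/4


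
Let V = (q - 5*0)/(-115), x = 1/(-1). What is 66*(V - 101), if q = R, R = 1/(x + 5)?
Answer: -1533213/230 ≈ -6666.1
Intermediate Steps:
x = -1
R = ¼ (R = 1/(-1 + 5) = 1/4 = ¼ ≈ 0.25000)
q = ¼ ≈ 0.25000
V = -1/460 (V = (¼ - 5*0)/(-115) = (¼ + 0)*(-1/115) = (¼)*(-1/115) = -1/460 ≈ -0.0021739)
66*(V - 101) = 66*(-1/460 - 101) = 66*(-46461/460) = -1533213/230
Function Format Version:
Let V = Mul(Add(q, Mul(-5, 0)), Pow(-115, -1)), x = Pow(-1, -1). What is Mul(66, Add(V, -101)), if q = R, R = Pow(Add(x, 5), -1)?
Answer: Rational(-1533213, 230) ≈ -6666.1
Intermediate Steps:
x = -1
R = Rational(1, 4) (R = Pow(Add(-1, 5), -1) = Pow(4, -1) = Rational(1, 4) ≈ 0.25000)
q = Rational(1, 4) ≈ 0.25000
V = Rational(-1, 460) (V = Mul(Add(Rational(1, 4), Mul(-5, 0)), Pow(-115, -1)) = Mul(Add(Rational(1, 4), 0), Rational(-1, 115)) = Mul(Rational(1, 4), Rational(-1, 115)) = Rational(-1, 460) ≈ -0.0021739)
Mul(66, Add(V, -101)) = Mul(66, Add(Rational(-1, 460), -101)) = Mul(66, Rational(-46461, 460)) = Rational(-1533213, 230)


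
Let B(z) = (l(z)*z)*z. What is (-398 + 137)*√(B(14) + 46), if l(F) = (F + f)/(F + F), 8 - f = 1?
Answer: -261*√193 ≈ -3625.9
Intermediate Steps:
f = 7 (f = 8 - 1*1 = 8 - 1 = 7)
l(F) = (7 + F)/(2*F) (l(F) = (F + 7)/(F + F) = (7 + F)/((2*F)) = (7 + F)*(1/(2*F)) = (7 + F)/(2*F))
B(z) = z*(7/2 + z/2) (B(z) = (((7 + z)/(2*z))*z)*z = (7/2 + z/2)*z = z*(7/2 + z/2))
(-398 + 137)*√(B(14) + 46) = (-398 + 137)*√((½)*14*(7 + 14) + 46) = -261*√((½)*14*21 + 46) = -261*√(147 + 46) = -261*√193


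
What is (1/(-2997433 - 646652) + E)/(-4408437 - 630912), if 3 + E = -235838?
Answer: 859424650486/18363816100665 ≈ 0.046800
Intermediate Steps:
E = -235841 (E = -3 - 235838 = -235841)
(1/(-2997433 - 646652) + E)/(-4408437 - 630912) = (1/(-2997433 - 646652) - 235841)/(-4408437 - 630912) = (1/(-3644085) - 235841)/(-5039349) = (-1/3644085 - 235841)*(-1/5039349) = -859424650486/3644085*(-1/5039349) = 859424650486/18363816100665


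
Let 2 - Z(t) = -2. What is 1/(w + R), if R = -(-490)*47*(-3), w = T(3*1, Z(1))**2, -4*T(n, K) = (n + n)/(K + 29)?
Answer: -484/33439559 ≈ -1.4474e-5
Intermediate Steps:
Z(t) = 4 (Z(t) = 2 - 1*(-2) = 2 + 2 = 4)
T(n, K) = -n/(2*(29 + K)) (T(n, K) = -(n + n)/(4*(K + 29)) = -2*n/(4*(29 + K)) = -n/(2*(29 + K)))
w = 1/484 (w = (-3*1/(58 + 2*4))**2 = (-1*3/(58 + 8))**2 = (-1*3/66)**2 = (-1*3*1/66)**2 = (-1/22)**2 = 1/484 ≈ 0.0020661)
R = -69090 (R = -98*(-235)*(-3) = 23030*(-3) = -69090)
1/(w + R) = 1/(1/484 - 69090) = 1/(-33439559/484) = -484/33439559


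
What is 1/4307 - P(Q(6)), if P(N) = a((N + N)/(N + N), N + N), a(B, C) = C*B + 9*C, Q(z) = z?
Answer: -516839/4307 ≈ -120.00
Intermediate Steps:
a(B, C) = 9*C + B*C (a(B, C) = B*C + 9*C = 9*C + B*C)
P(N) = 20*N (P(N) = (N + N)*(9 + (N + N)/(N + N)) = (2*N)*(9 + (2*N)/((2*N))) = (2*N)*(9 + (2*N)*(1/(2*N))) = (2*N)*(9 + 1) = (2*N)*10 = 20*N)
1/4307 - P(Q(6)) = 1/4307 - 20*6 = 1/4307 - 1*120 = 1/4307 - 120 = -516839/4307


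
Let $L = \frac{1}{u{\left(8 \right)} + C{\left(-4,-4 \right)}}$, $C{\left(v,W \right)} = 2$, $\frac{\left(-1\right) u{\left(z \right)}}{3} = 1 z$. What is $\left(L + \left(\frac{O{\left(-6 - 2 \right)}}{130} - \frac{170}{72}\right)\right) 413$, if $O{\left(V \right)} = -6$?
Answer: $- \frac{26073929}{25740} \approx -1013.0$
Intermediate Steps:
$u{\left(z \right)} = - 3 z$ ($u{\left(z \right)} = - 3 \cdot 1 z = - 3 z$)
$L = - \frac{1}{22}$ ($L = \frac{1}{\left(-3\right) 8 + 2} = \frac{1}{-24 + 2} = \frac{1}{-22} = - \frac{1}{22} \approx -0.045455$)
$\left(L + \left(\frac{O{\left(-6 - 2 \right)}}{130} - \frac{170}{72}\right)\right) 413 = \left(- \frac{1}{22} - \left(\frac{3}{65} + \frac{85}{36}\right)\right) 413 = \left(- \frac{1}{22} - \frac{5633}{2340}\right) 413 = \left(- \frac{63133}{25740}\right) 413 = - \frac{26073929}{25740}$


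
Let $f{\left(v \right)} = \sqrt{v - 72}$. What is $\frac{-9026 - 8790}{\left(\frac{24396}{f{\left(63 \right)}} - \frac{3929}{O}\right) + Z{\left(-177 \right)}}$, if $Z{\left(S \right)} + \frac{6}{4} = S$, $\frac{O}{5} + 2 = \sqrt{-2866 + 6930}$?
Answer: $\frac{-89080 + 178160 \sqrt{254}}{1072 - 40660 i + \sqrt{254} \left(1785 + 81320 i\right)} \approx 0.05149 - 2.1896 i$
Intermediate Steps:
$O = -10 + 20 \sqrt{254}$ ($O = -10 + 5 \sqrt{-2866 + 6930} = -10 + 5 \sqrt{4064} = -10 + 5 \cdot 4 \sqrt{254} = -10 + 20 \sqrt{254} \approx 308.75$)
$f{\left(v \right)} = \sqrt{-72 + v}$
$Z{\left(S \right)} = - \frac{3}{2} + S$
$\frac{-9026 - 8790}{\left(\frac{24396}{f{\left(63 \right)}} - \frac{3929}{O}\right) + Z{\left(-177 \right)}} = \frac{-9026 - 8790}{\left(\frac{24396}{\sqrt{-72 + 63}} - \frac{3929}{-10 + 20 \sqrt{254}}\right) - \frac{357}{2}} = - \frac{17816}{\left(\frac{24396}{\sqrt{-9}} - \frac{3929}{-10 + 20 \sqrt{254}}\right) - \frac{357}{2}} = - \frac{17816}{\left(\frac{24396}{3 i} - \frac{3929}{-10 + 20 \sqrt{254}}\right) - \frac{357}{2}} = - \frac{17816}{\left(24396 \left(- \frac{i}{3}\right) - \frac{3929}{-10 + 20 \sqrt{254}}\right) - \frac{357}{2}} = - \frac{17816}{\left(- 8132 i - \frac{3929}{-10 + 20 \sqrt{254}}\right) - \frac{357}{2}} = - \frac{17816}{- \frac{357}{2} - 8132 i - \frac{3929}{-10 + 20 \sqrt{254}}}$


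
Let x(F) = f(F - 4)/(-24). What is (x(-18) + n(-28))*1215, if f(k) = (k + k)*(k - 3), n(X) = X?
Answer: -179415/2 ≈ -89708.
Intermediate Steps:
f(k) = 2*k*(-3 + k) (f(k) = (2*k)*(-3 + k) = 2*k*(-3 + k))
x(F) = -(-7 + F)*(-4 + F)/12 (x(F) = (2*(F - 4)*(-3 + (F - 4)))/(-24) = (2*(-4 + F)*(-3 + (-4 + F)))*(-1/24) = (2*(-4 + F)*(-7 + F))*(-1/24) = (2*(-7 + F)*(-4 + F))*(-1/24) = -(-7 + F)*(-4 + F)/12)
(x(-18) + n(-28))*1215 = (-(-7 - 18)*(-4 - 18)/12 - 28)*1215 = (-1/12*(-25)*(-22) - 28)*1215 = (-275/6 - 28)*1215 = -443/6*1215 = -179415/2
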